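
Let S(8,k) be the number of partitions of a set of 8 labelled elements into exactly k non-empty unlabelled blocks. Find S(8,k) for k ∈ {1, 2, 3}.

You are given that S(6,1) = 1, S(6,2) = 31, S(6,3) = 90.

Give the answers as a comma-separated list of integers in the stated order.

1, 127, 966

row 7: T[7][1]=1·1+0=1  T[7][2]=2·31+1=63  T[7][3]=3·90+31=301
row 8: T[8][1]=1·1+0=1  T[8][2]=2·63+1=127  T[8][3]=3·301+63=966
Read S(8,1) = 1, S(8,2) = 127, S(8,3) = 966.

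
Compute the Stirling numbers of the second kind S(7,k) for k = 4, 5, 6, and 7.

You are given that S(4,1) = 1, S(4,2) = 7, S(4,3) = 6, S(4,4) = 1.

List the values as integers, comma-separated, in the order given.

350, 140, 21, 1

i=5: T(5,2)=1+2·7=15 | T(5,3)=7+3·6=25 | T(5,4)=6+4·1=10 | T(5,5)=1+5·0=1
i=6: T(6,3)=15+3·25=90 | T(6,4)=25+4·10=65 | T(6,5)=10+5·1=15 | T(6,6)=1+6·0=1
i=7: T(7,4)=90+4·65=350 | T(7,5)=65+5·15=140 | T(7,6)=15+6·1=21 | T(7,7)=1+7·0=1
Read S(7,4) = 350, S(7,5) = 140, S(7,6) = 21, S(7,7) = 1.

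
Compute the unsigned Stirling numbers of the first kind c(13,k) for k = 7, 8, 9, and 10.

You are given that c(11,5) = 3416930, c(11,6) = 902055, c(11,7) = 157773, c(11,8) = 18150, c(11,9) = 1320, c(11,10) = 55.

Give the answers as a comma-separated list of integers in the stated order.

@12  (12,6):902055·11+3416930→13339535, (12,7):157773·11+902055→2637558, (12,8):18150·11+157773→357423, (12,9):1320·11+18150→32670, (12,10):55·11+1320→1925
@13  (13,7):2637558·12+13339535→44990231, (13,8):357423·12+2637558→6926634, (13,9):32670·12+357423→749463, (13,10):1925·12+32670→55770
Read c(13,7) = 44990231, c(13,8) = 6926634, c(13,9) = 749463, c(13,10) = 55770.

44990231, 6926634, 749463, 55770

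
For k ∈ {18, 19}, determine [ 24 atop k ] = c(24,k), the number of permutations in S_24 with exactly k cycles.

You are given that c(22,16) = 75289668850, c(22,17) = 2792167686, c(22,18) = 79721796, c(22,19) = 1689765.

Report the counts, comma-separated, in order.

@23  (23,17):2792167686·22+75289668850→136717357942, (23,18):79721796·22+2792167686→4546047198, (23,19):1689765·22+79721796→116896626
@24  (24,18):4546047198·23+136717357942→241276443496, (24,19):116896626·23+4546047198→7234669596
Read c(24,18) = 241276443496, c(24,19) = 7234669596.

241276443496, 7234669596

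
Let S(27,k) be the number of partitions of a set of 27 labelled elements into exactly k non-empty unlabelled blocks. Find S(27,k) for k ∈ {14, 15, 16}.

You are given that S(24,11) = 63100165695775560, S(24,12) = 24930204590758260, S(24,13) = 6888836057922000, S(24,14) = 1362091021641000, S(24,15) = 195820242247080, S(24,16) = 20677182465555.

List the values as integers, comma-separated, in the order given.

@25  (25,12):24930204590758260·12+63100165695775560→362262620784874680, (25,13):6888836057922000·13+24930204590758260→114485073343744260, (25,14):1362091021641000·14+6888836057922000→25958110360896000, (25,15):195820242247080·15+1362091021641000→4299394655347200, (25,16):20677182465555·16+195820242247080→526655161695960
@26  (26,13):114485073343744260·13+362262620784874680→1850568574253550060, (26,14):25958110360896000·14+114485073343744260→477898618396288260, (26,15):4299394655347200·15+25958110360896000→90449030191104000, (26,16):526655161695960·16+4299394655347200→12725877242482560
@27  (27,14):477898618396288260·14+1850568574253550060→8541149231801585700, (27,15):90449030191104000·15+477898618396288260→1834634071262848260, (27,16):12725877242482560·16+90449030191104000→294063066070824960
Read S(27,14) = 8541149231801585700, S(27,15) = 1834634071262848260, S(27,16) = 294063066070824960.

8541149231801585700, 1834634071262848260, 294063066070824960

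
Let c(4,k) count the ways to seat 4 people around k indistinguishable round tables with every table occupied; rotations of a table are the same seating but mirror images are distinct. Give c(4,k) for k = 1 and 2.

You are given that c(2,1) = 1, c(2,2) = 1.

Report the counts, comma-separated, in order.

[3] T[3,1]:2*1+0=2 · T[3,2]:2*1+1=3
[4] T[4,1]:3*2+0=6 · T[4,2]:3*3+2=11
Read c(4,1) = 6, c(4,2) = 11.

6, 11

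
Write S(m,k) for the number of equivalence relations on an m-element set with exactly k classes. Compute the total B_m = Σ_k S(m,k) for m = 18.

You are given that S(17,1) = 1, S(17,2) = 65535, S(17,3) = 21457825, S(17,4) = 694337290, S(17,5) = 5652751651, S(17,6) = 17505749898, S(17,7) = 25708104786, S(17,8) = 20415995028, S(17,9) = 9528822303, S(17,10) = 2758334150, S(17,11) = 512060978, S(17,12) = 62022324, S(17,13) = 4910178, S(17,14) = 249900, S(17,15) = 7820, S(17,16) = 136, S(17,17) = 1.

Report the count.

682076806159

row 18: T[18][1]=1·1+0=1  T[18][2]=2·65535+1=131071  T[18][3]=3·21457825+65535=64439010  T[18][4]=4·694337290+21457825=2798806985  T[18][5]=5·5652751651+694337290=28958095545  T[18][6]=6·17505749898+5652751651=110687251039  T[18][7]=7·25708104786+17505749898=197462483400  T[18][8]=8·20415995028+25708104786=189036065010  T[18][9]=9·9528822303+20415995028=106175395755  T[18][10]=10·2758334150+9528822303=37112163803  T[18][11]=11·512060978+2758334150=8391004908  T[18][12]=12·62022324+512060978=1256328866  T[18][13]=13·4910178+62022324=125854638  T[18][14]=14·249900+4910178=8408778  T[18][15]=15·7820+249900=367200  T[18][16]=16·136+7820=9996  T[18][17]=17·1+136=153  T[18][18]=18·0+1=1
B_18 = ΣS(18,k) = 1+131071+64439010+2798806985+28958095545+110687251039+197462483400+189036065010+106175395755+37112163803+8391004908+1256328866+125854638+8408778+367200+9996+153+1 = 682076806159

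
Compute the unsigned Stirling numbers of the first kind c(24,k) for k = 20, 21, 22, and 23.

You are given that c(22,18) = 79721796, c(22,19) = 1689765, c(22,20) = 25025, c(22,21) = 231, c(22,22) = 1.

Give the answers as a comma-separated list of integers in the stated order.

168423871, 2932776, 35926, 276

@23  (23,19):1689765·22+79721796→116896626, (23,20):25025·22+1689765→2240315, (23,21):231·22+25025→30107, (23,22):1·22+231→253, (23,23):0·22+1→1
@24  (24,20):2240315·23+116896626→168423871, (24,21):30107·23+2240315→2932776, (24,22):253·23+30107→35926, (24,23):1·23+253→276
Read c(24,20) = 168423871, c(24,21) = 2932776, c(24,22) = 35926, c(24,23) = 276.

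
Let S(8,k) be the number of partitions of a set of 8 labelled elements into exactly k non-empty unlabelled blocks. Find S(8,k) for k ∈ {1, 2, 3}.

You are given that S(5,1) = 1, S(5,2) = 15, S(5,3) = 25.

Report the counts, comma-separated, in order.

1, 127, 966

@6  (6,1):1·1+0→1, (6,2):15·2+1→31, (6,3):25·3+15→90
@7  (7,1):1·1+0→1, (7,2):31·2+1→63, (7,3):90·3+31→301
@8  (8,1):1·1+0→1, (8,2):63·2+1→127, (8,3):301·3+63→966
Read S(8,1) = 1, S(8,2) = 127, S(8,3) = 966.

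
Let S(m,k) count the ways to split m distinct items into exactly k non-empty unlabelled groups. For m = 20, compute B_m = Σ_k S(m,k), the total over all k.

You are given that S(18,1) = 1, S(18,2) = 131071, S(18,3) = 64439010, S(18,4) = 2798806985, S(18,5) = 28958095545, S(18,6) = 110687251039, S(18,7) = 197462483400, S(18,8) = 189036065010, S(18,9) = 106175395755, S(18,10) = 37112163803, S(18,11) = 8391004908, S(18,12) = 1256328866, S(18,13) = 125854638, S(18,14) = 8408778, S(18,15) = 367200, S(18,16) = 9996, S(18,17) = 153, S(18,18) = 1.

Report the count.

@19  (19,1):1·1+0→1, (19,2):131071·2+1→262143, (19,3):64439010·3+131071→193448101, (19,4):2798806985·4+64439010→11259666950, (19,5):28958095545·5+2798806985→147589284710, (19,6):110687251039·6+28958095545→693081601779, (19,7):197462483400·7+110687251039→1492924634839, (19,8):189036065010·8+197462483400→1709751003480, (19,9):106175395755·9+189036065010→1144614626805, (19,10):37112163803·10+106175395755→477297033785, (19,11):8391004908·11+37112163803→129413217791, (19,12):1256328866·12+8391004908→23466951300, (19,13):125854638·13+1256328866→2892439160, (19,14):8408778·14+125854638→243577530, (19,15):367200·15+8408778→13916778, (19,16):9996·16+367200→527136, (19,17):153·17+9996→12597, (19,18):1·18+153→171, (19,19):0·19+1→1
@20  (20,1):1·1+0→1, (20,2):262143·2+1→524287, (20,3):193448101·3+262143→580606446, (20,4):11259666950·4+193448101→45232115901, (20,5):147589284710·5+11259666950→749206090500, (20,6):693081601779·6+147589284710→4306078895384, (20,7):1492924634839·7+693081601779→11143554045652, (20,8):1709751003480·8+1492924634839→15170932662679, (20,9):1144614626805·9+1709751003480→12011282644725, (20,10):477297033785·10+1144614626805→5917584964655, (20,11):129413217791·11+477297033785→1900842429486, (20,12):23466951300·12+129413217791→411016633391, (20,13):2892439160·13+23466951300→61068660380, (20,14):243577530·14+2892439160→6302524580, (20,15):13916778·15+243577530→452329200, (20,16):527136·16+13916778→22350954, (20,17):12597·17+527136→741285, (20,18):171·18+12597→15675, (20,19):1·19+171→190, (20,20):0·20+1→1
B_20 = ΣS(20,k) = 1+524287+580606446+45232115901+749206090500+4306078895384+11143554045652+15170932662679+12011282644725+5917584964655+1900842429486+411016633391+61068660380+6302524580+452329200+22350954+741285+15675+190+1 = 51724158235372

51724158235372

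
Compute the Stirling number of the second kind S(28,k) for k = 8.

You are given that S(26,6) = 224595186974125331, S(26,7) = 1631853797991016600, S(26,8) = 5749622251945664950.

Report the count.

392678226281361931131

row 27: T[27][7]=7·1631853797991016600+224595186974125331=11647571772911241531  T[27][8]=8·5749622251945664950+1631853797991016600=47628831813556336200
row 28: T[28][8]=8·47628831813556336200+11647571772911241531=392678226281361931131
Read S(28,8) = 392678226281361931131.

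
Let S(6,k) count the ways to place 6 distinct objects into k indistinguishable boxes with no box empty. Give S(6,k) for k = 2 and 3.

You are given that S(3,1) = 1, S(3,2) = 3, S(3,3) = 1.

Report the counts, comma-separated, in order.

@4  (4,1):1·1+0→1, (4,2):3·2+1→7, (4,3):1·3+3→6
@5  (5,1):1·1+0→1, (5,2):7·2+1→15, (5,3):6·3+7→25
@6  (6,2):15·2+1→31, (6,3):25·3+15→90
Read S(6,2) = 31, S(6,3) = 90.

31, 90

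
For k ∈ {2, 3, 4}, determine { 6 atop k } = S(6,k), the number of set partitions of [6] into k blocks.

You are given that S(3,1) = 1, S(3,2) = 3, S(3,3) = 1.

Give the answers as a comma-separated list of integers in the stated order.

31, 90, 65

[4] T[4,1]:1*1+0=1 · T[4,2]:2*3+1=7 · T[4,3]:3*1+3=6 · T[4,4]:4*0+1=1
[5] T[5,1]:1*1+0=1 · T[5,2]:2*7+1=15 · T[5,3]:3*6+7=25 · T[5,4]:4*1+6=10
[6] T[6,2]:2*15+1=31 · T[6,3]:3*25+15=90 · T[6,4]:4*10+25=65
Read S(6,2) = 31, S(6,3) = 90, S(6,4) = 65.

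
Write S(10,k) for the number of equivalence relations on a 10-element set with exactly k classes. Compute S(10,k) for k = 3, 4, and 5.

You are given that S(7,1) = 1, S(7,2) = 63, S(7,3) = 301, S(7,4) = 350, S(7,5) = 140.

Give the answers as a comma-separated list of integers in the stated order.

9330, 34105, 42525

[8] T[8,1]:1*1+0=1 · T[8,2]:2*63+1=127 · T[8,3]:3*301+63=966 · T[8,4]:4*350+301=1701 · T[8,5]:5*140+350=1050
[9] T[9,2]:2*127+1=255 · T[9,3]:3*966+127=3025 · T[9,4]:4*1701+966=7770 · T[9,5]:5*1050+1701=6951
[10] T[10,3]:3*3025+255=9330 · T[10,4]:4*7770+3025=34105 · T[10,5]:5*6951+7770=42525
Read S(10,3) = 9330, S(10,4) = 34105, S(10,5) = 42525.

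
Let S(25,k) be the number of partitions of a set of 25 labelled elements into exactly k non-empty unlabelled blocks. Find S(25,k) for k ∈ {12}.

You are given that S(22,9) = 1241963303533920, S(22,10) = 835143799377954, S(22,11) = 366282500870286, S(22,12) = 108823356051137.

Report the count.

362262620784874680

row 23: T[23][10]=10·835143799377954+1241963303533920=9593401297313460  T[23][11]=11·366282500870286+835143799377954=4864251308951100  T[23][12]=12·108823356051137+366282500870286=1672162773483930
row 24: T[24][11]=11·4864251308951100+9593401297313460=63100165695775560  T[24][12]=12·1672162773483930+4864251308951100=24930204590758260
row 25: T[25][12]=12·24930204590758260+63100165695775560=362262620784874680
Read S(25,12) = 362262620784874680.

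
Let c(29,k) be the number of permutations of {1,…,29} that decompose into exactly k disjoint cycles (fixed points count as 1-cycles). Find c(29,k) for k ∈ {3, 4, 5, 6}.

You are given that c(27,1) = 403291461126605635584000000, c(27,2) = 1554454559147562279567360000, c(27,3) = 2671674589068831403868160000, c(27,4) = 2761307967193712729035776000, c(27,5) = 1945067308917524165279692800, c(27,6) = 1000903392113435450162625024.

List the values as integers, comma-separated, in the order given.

@28  (28,2):1554454559147562279567360000·27+403291461126605635584000000→42373564558110787183902720000, (28,3):2671674589068831403868160000·27+1554454559147562279567360000→73689668464006010184007680000, (28,4):2761307967193712729035776000·27+2671674589068831403868160000→77226989703299075087834112000, (28,5):1945067308917524165279692800·27+2761307967193712729035776000→55278125307966865191587481600, (28,6):1000903392113435450162625024·27+1945067308917524165279692800→28969458895980281319670568448
@29  (29,3):73689668464006010184007680000·28+42373564558110787183902720000→2105684281550279072336117760000, (29,4):77226989703299075087834112000·28+73689668464006010184007680000→2236045380156380112643362816000, (29,5):55278125307966865191587481600·28+77226989703299075087834112000→1625014498326371300452283596800, (29,6):28969458895980281319670568448·28+55278125307966865191587481600→866422974395414742142363398144
Read c(29,3) = 2105684281550279072336117760000, c(29,4) = 2236045380156380112643362816000, c(29,5) = 1625014498326371300452283596800, c(29,6) = 866422974395414742142363398144.

2105684281550279072336117760000, 2236045380156380112643362816000, 1625014498326371300452283596800, 866422974395414742142363398144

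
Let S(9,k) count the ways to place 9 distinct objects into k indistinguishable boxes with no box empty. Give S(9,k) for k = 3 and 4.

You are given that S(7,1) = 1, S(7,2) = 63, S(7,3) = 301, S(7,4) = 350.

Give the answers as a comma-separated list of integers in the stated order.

row 8: T[8][2]=2·63+1=127  T[8][3]=3·301+63=966  T[8][4]=4·350+301=1701
row 9: T[9][3]=3·966+127=3025  T[9][4]=4·1701+966=7770
Read S(9,3) = 3025, S(9,4) = 7770.

3025, 7770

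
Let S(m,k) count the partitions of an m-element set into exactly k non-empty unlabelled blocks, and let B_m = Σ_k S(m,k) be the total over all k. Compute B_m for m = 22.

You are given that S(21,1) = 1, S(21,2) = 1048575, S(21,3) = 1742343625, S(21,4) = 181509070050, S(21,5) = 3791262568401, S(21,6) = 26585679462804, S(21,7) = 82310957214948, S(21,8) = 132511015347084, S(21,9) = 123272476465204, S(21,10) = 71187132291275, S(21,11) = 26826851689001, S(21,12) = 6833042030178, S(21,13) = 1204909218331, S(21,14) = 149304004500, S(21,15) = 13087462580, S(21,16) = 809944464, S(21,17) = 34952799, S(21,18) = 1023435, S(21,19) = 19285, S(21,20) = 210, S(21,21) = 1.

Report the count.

4506715738447323

r22: T_22,1=1×1+0=1; T_22,2=2×1048575+1=2097151; T_22,3=3×1742343625+1048575=5228079450; T_22,4=4×181509070050+1742343625=727778623825; T_22,5=5×3791262568401+181509070050=19137821912055; T_22,6=6×26585679462804+3791262568401=163305339345225; T_22,7=7×82310957214948+26585679462804=602762379967440; T_22,8=8×132511015347084+82310957214948=1142399079991620; T_22,9=9×123272476465204+132511015347084=1241963303533920; T_22,10=10×71187132291275+123272476465204=835143799377954; T_22,11=11×26826851689001+71187132291275=366282500870286; T_22,12=12×6833042030178+26826851689001=108823356051137; T_22,13=13×1204909218331+6833042030178=22496861868481; T_22,14=14×149304004500+1204909218331=3295165281331; T_22,15=15×13087462580+149304004500=345615943200; T_22,16=16×809944464+13087462580=26046574004; T_22,17=17×34952799+809944464=1404142047; T_22,18=18×1023435+34952799=53374629; T_22,19=19×19285+1023435=1389850; T_22,20=20×210+19285=23485; T_22,21=21×1+210=231; T_22,22=22×0+1=1
B_22 = ΣS(22,k) = 1+2097151+5228079450+727778623825+19137821912055+163305339345225+602762379967440+1142399079991620+1241963303533920+835143799377954+366282500870286+108823356051137+22496861868481+3295165281331+345615943200+26046574004+1404142047+53374629+1389850+23485+231+1 = 4506715738447323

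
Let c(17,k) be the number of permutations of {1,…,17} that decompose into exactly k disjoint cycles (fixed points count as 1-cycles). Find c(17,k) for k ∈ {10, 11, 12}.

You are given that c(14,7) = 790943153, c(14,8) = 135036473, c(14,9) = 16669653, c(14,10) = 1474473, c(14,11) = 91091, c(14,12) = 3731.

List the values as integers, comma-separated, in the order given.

23057159840, 2185031420, 156952432

i=15: T(15,8)=790943153+14·135036473=2681453775 | T(15,9)=135036473+14·16669653=368411615 | T(15,10)=16669653+14·1474473=37312275 | T(15,11)=1474473+14·91091=2749747 | T(15,12)=91091+14·3731=143325
i=16: T(16,9)=2681453775+15·368411615=8207628000 | T(16,10)=368411615+15·37312275=928095740 | T(16,11)=37312275+15·2749747=78558480 | T(16,12)=2749747+15·143325=4899622
i=17: T(17,10)=8207628000+16·928095740=23057159840 | T(17,11)=928095740+16·78558480=2185031420 | T(17,12)=78558480+16·4899622=156952432
Read c(17,10) = 23057159840, c(17,11) = 2185031420, c(17,12) = 156952432.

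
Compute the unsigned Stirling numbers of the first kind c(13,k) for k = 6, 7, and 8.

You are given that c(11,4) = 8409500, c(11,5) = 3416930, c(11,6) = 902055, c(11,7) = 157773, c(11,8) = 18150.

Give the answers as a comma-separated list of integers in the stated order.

[12] T[12,5]:11*3416930+8409500=45995730 · T[12,6]:11*902055+3416930=13339535 · T[12,7]:11*157773+902055=2637558 · T[12,8]:11*18150+157773=357423
[13] T[13,6]:12*13339535+45995730=206070150 · T[13,7]:12*2637558+13339535=44990231 · T[13,8]:12*357423+2637558=6926634
Read c(13,6) = 206070150, c(13,7) = 44990231, c(13,8) = 6926634.

206070150, 44990231, 6926634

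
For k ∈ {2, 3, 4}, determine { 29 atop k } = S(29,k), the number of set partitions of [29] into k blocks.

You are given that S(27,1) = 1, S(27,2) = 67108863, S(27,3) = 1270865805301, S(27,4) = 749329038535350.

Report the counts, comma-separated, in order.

268435455, 11438127792025, 11998160744311570

r28: T_28,1=1×1+0=1; T_28,2=2×67108863+1=134217727; T_28,3=3×1270865805301+67108863=3812664524766; T_28,4=4×749329038535350+1270865805301=2998587019946701
r29: T_29,2=2×134217727+1=268435455; T_29,3=3×3812664524766+134217727=11438127792025; T_29,4=4×2998587019946701+3812664524766=11998160744311570
Read S(29,2) = 268435455, S(29,3) = 11438127792025, S(29,4) = 11998160744311570.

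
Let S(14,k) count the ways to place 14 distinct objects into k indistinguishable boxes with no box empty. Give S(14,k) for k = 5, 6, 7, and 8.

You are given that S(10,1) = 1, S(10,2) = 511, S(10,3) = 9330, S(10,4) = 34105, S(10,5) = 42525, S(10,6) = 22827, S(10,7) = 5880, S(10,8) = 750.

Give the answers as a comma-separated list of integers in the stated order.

@11  (11,2):511·2+1→1023, (11,3):9330·3+511→28501, (11,4):34105·4+9330→145750, (11,5):42525·5+34105→246730, (11,6):22827·6+42525→179487, (11,7):5880·7+22827→63987, (11,8):750·8+5880→11880
@12  (12,3):28501·3+1023→86526, (12,4):145750·4+28501→611501, (12,5):246730·5+145750→1379400, (12,6):179487·6+246730→1323652, (12,7):63987·7+179487→627396, (12,8):11880·8+63987→159027
@13  (13,4):611501·4+86526→2532530, (13,5):1379400·5+611501→7508501, (13,6):1323652·6+1379400→9321312, (13,7):627396·7+1323652→5715424, (13,8):159027·8+627396→1899612
@14  (14,5):7508501·5+2532530→40075035, (14,6):9321312·6+7508501→63436373, (14,7):5715424·7+9321312→49329280, (14,8):1899612·8+5715424→20912320
Read S(14,5) = 40075035, S(14,6) = 63436373, S(14,7) = 49329280, S(14,8) = 20912320.

40075035, 63436373, 49329280, 20912320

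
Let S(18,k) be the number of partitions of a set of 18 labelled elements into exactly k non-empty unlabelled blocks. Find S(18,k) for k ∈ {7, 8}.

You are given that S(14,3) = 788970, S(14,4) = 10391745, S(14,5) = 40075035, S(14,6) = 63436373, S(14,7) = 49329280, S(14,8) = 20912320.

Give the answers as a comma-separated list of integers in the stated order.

197462483400, 189036065010

r15: T_15,4=4×10391745+788970=42355950; T_15,5=5×40075035+10391745=210766920; T_15,6=6×63436373+40075035=420693273; T_15,7=7×49329280+63436373=408741333; T_15,8=8×20912320+49329280=216627840
r16: T_16,5=5×210766920+42355950=1096190550; T_16,6=6×420693273+210766920=2734926558; T_16,7=7×408741333+420693273=3281882604; T_16,8=8×216627840+408741333=2141764053
r17: T_17,6=6×2734926558+1096190550=17505749898; T_17,7=7×3281882604+2734926558=25708104786; T_17,8=8×2141764053+3281882604=20415995028
r18: T_18,7=7×25708104786+17505749898=197462483400; T_18,8=8×20415995028+25708104786=189036065010
Read S(18,7) = 197462483400, S(18,8) = 189036065010.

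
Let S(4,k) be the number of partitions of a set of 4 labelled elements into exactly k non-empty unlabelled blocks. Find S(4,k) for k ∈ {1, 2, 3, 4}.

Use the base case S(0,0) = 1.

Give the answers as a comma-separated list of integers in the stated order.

1, 7, 6, 1

i=1: T(1,1)=1+1·0=1
i=2: T(2,1)=0+1·1=1 | T(2,2)=1+2·0=1
i=3: T(3,1)=0+1·1=1 | T(3,2)=1+2·1=3 | T(3,3)=1+3·0=1
i=4: T(4,1)=0+1·1=1 | T(4,2)=1+2·3=7 | T(4,3)=3+3·1=6 | T(4,4)=1+4·0=1
Read S(4,1) = 1, S(4,2) = 7, S(4,3) = 6, S(4,4) = 1.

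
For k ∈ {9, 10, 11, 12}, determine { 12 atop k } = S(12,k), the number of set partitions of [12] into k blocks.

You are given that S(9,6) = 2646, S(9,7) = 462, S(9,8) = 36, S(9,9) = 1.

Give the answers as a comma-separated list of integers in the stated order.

22275, 1705, 66, 1

[10] T[10,7]:7*462+2646=5880 · T[10,8]:8*36+462=750 · T[10,9]:9*1+36=45 · T[10,10]:10*0+1=1
[11] T[11,8]:8*750+5880=11880 · T[11,9]:9*45+750=1155 · T[11,10]:10*1+45=55 · T[11,11]:11*0+1=1
[12] T[12,9]:9*1155+11880=22275 · T[12,10]:10*55+1155=1705 · T[12,11]:11*1+55=66 · T[12,12]:12*0+1=1
Read S(12,9) = 22275, S(12,10) = 1705, S(12,11) = 66, S(12,12) = 1.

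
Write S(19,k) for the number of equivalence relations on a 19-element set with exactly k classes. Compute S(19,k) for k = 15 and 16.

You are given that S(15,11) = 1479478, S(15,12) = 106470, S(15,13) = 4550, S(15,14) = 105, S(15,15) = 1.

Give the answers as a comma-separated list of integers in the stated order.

13916778, 527136

i=16: T(16,12)=1479478+12·106470=2757118 | T(16,13)=106470+13·4550=165620 | T(16,14)=4550+14·105=6020 | T(16,15)=105+15·1=120 | T(16,16)=1+16·0=1
i=17: T(17,13)=2757118+13·165620=4910178 | T(17,14)=165620+14·6020=249900 | T(17,15)=6020+15·120=7820 | T(17,16)=120+16·1=136
i=18: T(18,14)=4910178+14·249900=8408778 | T(18,15)=249900+15·7820=367200 | T(18,16)=7820+16·136=9996
i=19: T(19,15)=8408778+15·367200=13916778 | T(19,16)=367200+16·9996=527136
Read S(19,15) = 13916778, S(19,16) = 527136.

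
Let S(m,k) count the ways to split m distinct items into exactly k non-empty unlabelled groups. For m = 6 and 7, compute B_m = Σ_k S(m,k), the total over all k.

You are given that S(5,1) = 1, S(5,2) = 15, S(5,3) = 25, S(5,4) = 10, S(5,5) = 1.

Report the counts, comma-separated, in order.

row 6: T[6][1]=1·1+0=1  T[6][2]=2·15+1=31  T[6][3]=3·25+15=90  T[6][4]=4·10+25=65  T[6][5]=5·1+10=15  T[6][6]=6·0+1=1
row 7: T[7][1]=1·1+0=1  T[7][2]=2·31+1=63  T[7][3]=3·90+31=301  T[7][4]=4·65+90=350  T[7][5]=5·15+65=140  T[7][6]=6·1+15=21  T[7][7]=7·0+1=1
B_6 = ΣS(6,k) = 1+31+90+65+15+1 = 203
B_7 = ΣS(7,k) = 1+63+301+350+140+21+1 = 877

203, 877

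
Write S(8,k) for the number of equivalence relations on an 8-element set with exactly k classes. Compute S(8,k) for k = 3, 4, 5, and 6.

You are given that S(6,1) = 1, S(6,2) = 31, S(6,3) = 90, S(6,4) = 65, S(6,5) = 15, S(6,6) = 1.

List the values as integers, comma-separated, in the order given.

966, 1701, 1050, 266

@7  (7,2):31·2+1→63, (7,3):90·3+31→301, (7,4):65·4+90→350, (7,5):15·5+65→140, (7,6):1·6+15→21
@8  (8,3):301·3+63→966, (8,4):350·4+301→1701, (8,5):140·5+350→1050, (8,6):21·6+140→266
Read S(8,3) = 966, S(8,4) = 1701, S(8,5) = 1050, S(8,6) = 266.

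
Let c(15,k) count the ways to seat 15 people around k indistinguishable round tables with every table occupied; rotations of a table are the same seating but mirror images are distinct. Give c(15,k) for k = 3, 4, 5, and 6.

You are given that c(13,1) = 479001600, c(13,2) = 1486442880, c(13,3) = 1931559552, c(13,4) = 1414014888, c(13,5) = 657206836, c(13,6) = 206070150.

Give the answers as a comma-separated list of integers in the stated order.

@14  (14,2):1486442880·13+479001600→19802759040, (14,3):1931559552·13+1486442880→26596717056, (14,4):1414014888·13+1931559552→20313753096, (14,5):657206836·13+1414014888→9957703756, (14,6):206070150·13+657206836→3336118786
@15  (15,3):26596717056·14+19802759040→392156797824, (15,4):20313753096·14+26596717056→310989260400, (15,5):9957703756·14+20313753096→159721605680, (15,6):3336118786·14+9957703756→56663366760
Read c(15,3) = 392156797824, c(15,4) = 310989260400, c(15,5) = 159721605680, c(15,6) = 56663366760.

392156797824, 310989260400, 159721605680, 56663366760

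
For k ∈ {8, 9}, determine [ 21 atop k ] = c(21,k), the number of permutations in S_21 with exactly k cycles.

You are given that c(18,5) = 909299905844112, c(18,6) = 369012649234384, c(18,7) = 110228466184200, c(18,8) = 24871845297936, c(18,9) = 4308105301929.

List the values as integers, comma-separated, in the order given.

311333643161390640, 63030812099294896

r19: T_19,6=18×369012649234384+909299905844112=7551527592063024; T_19,7=18×110228466184200+369012649234384=2353125040549984; T_19,8=18×24871845297936+110228466184200=557921681547048; T_19,9=18×4308105301929+24871845297936=102417740732658
r20: T_20,7=19×2353125040549984+7551527592063024=52260903362512720; T_20,8=19×557921681547048+2353125040549984=12953636989943896; T_20,9=19×102417740732658+557921681547048=2503858755467550
r21: T_21,8=20×12953636989943896+52260903362512720=311333643161390640; T_21,9=20×2503858755467550+12953636989943896=63030812099294896
Read c(21,8) = 311333643161390640, c(21,9) = 63030812099294896.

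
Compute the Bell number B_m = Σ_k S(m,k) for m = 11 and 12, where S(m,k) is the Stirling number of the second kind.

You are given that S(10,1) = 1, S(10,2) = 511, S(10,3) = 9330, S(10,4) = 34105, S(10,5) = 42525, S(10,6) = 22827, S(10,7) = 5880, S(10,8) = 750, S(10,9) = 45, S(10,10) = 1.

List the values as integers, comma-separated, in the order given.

i=11: T(11,1)=0+1·1=1 | T(11,2)=1+2·511=1023 | T(11,3)=511+3·9330=28501 | T(11,4)=9330+4·34105=145750 | T(11,5)=34105+5·42525=246730 | T(11,6)=42525+6·22827=179487 | T(11,7)=22827+7·5880=63987 | T(11,8)=5880+8·750=11880 | T(11,9)=750+9·45=1155 | T(11,10)=45+10·1=55 | T(11,11)=1+11·0=1
i=12: T(12,1)=0+1·1=1 | T(12,2)=1+2·1023=2047 | T(12,3)=1023+3·28501=86526 | T(12,4)=28501+4·145750=611501 | T(12,5)=145750+5·246730=1379400 | T(12,6)=246730+6·179487=1323652 | T(12,7)=179487+7·63987=627396 | T(12,8)=63987+8·11880=159027 | T(12,9)=11880+9·1155=22275 | T(12,10)=1155+10·55=1705 | T(12,11)=55+11·1=66 | T(12,12)=1+12·0=1
B_11 = ΣS(11,k) = 1+1023+28501+145750+246730+179487+63987+11880+1155+55+1 = 678570
B_12 = ΣS(12,k) = 1+2047+86526+611501+1379400+1323652+627396+159027+22275+1705+66+1 = 4213597

678570, 4213597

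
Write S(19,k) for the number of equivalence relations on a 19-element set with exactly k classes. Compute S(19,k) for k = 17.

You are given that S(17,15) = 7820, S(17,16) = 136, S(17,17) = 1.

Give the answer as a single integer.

[18] T[18,16]:16*136+7820=9996 · T[18,17]:17*1+136=153
[19] T[19,17]:17*153+9996=12597
Read S(19,17) = 12597.

12597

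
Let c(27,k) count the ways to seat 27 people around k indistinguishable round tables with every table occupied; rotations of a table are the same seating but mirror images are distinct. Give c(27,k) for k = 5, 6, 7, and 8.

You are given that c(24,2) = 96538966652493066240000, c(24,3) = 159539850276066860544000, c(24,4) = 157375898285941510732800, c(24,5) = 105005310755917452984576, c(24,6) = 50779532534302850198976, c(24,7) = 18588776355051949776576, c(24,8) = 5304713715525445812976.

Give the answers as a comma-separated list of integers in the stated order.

r25: T_25,3=24×159539850276066860544000+96538966652493066240000=3925495373278097719296000; T_25,4=24×157375898285941510732800+159539850276066860544000=3936561409138663118131200; T_25,5=24×105005310755917452984576+157375898285941510732800=2677503356427960382362624; T_25,6=24×50779532534302850198976+105005310755917452984576=1323714091579185857760000; T_25,7=24×18588776355051949776576+50779532534302850198976=496910165055549644836800; T_25,8=24×5304713715525445812976+18588776355051949776576=145901905527662649288000
r26: T_26,4=25×3936561409138663118131200+3925495373278097719296000=102339530601744675672576000; T_26,5=25×2677503356427960382362624+3936561409138663118131200=70874145319837672677196800; T_26,6=25×1323714091579185857760000+2677503356427960382362624=35770355645907606826362624; T_26,7=25×496910165055549644836800+1323714091579185857760000=13746468217967926978680000; T_26,8=25×145901905527662649288000+496910165055549644836800=4144457803247115877036800
r27: T_27,5=26×70874145319837672677196800+102339530601744675672576000=1945067308917524165279692800; T_27,6=26×35770355645907606826362624+70874145319837672677196800=1000903392113435450162625024; T_27,7=26×13746468217967926978680000+35770355645907606826362624=393178529313073708272042624; T_27,8=26×4144457803247115877036800+13746468217967926978680000=121502371102392939781636800
Read c(27,5) = 1945067308917524165279692800, c(27,6) = 1000903392113435450162625024, c(27,7) = 393178529313073708272042624, c(27,8) = 121502371102392939781636800.

1945067308917524165279692800, 1000903392113435450162625024, 393178529313073708272042624, 121502371102392939781636800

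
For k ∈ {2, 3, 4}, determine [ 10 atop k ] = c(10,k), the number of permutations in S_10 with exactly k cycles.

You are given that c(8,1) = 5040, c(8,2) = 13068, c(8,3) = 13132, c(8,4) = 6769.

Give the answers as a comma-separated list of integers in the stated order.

1026576, 1172700, 723680

[9] T[9,1]:8*5040+0=40320 · T[9,2]:8*13068+5040=109584 · T[9,3]:8*13132+13068=118124 · T[9,4]:8*6769+13132=67284
[10] T[10,2]:9*109584+40320=1026576 · T[10,3]:9*118124+109584=1172700 · T[10,4]:9*67284+118124=723680
Read c(10,2) = 1026576, c(10,3) = 1172700, c(10,4) = 723680.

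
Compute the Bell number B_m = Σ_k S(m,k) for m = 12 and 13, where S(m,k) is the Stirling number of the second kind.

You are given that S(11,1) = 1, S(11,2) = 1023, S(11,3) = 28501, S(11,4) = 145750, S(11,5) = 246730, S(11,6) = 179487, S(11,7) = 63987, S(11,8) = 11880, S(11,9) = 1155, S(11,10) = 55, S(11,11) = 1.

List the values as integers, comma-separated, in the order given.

4213597, 27644437

i=12: T(12,1)=0+1·1=1 | T(12,2)=1+2·1023=2047 | T(12,3)=1023+3·28501=86526 | T(12,4)=28501+4·145750=611501 | T(12,5)=145750+5·246730=1379400 | T(12,6)=246730+6·179487=1323652 | T(12,7)=179487+7·63987=627396 | T(12,8)=63987+8·11880=159027 | T(12,9)=11880+9·1155=22275 | T(12,10)=1155+10·55=1705 | T(12,11)=55+11·1=66 | T(12,12)=1+12·0=1
i=13: T(13,1)=0+1·1=1 | T(13,2)=1+2·2047=4095 | T(13,3)=2047+3·86526=261625 | T(13,4)=86526+4·611501=2532530 | T(13,5)=611501+5·1379400=7508501 | T(13,6)=1379400+6·1323652=9321312 | T(13,7)=1323652+7·627396=5715424 | T(13,8)=627396+8·159027=1899612 | T(13,9)=159027+9·22275=359502 | T(13,10)=22275+10·1705=39325 | T(13,11)=1705+11·66=2431 | T(13,12)=66+12·1=78 | T(13,13)=1+13·0=1
B_12 = ΣS(12,k) = 1+2047+86526+611501+1379400+1323652+627396+159027+22275+1705+66+1 = 4213597
B_13 = ΣS(13,k) = 1+4095+261625+2532530+7508501+9321312+5715424+1899612+359502+39325+2431+78+1 = 27644437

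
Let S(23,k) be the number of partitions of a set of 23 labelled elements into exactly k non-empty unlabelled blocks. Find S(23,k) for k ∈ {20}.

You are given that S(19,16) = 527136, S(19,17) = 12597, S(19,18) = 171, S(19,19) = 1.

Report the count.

@20  (20,17):12597·17+527136→741285, (20,18):171·18+12597→15675, (20,19):1·19+171→190, (20,20):0·20+1→1
@21  (21,18):15675·18+741285→1023435, (21,19):190·19+15675→19285, (21,20):1·20+190→210
@22  (22,19):19285·19+1023435→1389850, (22,20):210·20+19285→23485
@23  (23,20):23485·20+1389850→1859550
Read S(23,20) = 1859550.

1859550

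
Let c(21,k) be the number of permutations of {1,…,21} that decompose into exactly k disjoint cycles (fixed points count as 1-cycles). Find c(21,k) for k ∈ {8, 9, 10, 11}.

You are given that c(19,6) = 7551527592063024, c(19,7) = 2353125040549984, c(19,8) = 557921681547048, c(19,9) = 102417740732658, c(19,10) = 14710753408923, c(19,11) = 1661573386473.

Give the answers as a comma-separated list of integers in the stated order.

311333643161390640, 63030812099294896, 10142299865511450, 1307535010540395

r20: T_20,7=19×2353125040549984+7551527592063024=52260903362512720; T_20,8=19×557921681547048+2353125040549984=12953636989943896; T_20,9=19×102417740732658+557921681547048=2503858755467550; T_20,10=19×14710753408923+102417740732658=381922055502195; T_20,11=19×1661573386473+14710753408923=46280647751910
r21: T_21,8=20×12953636989943896+52260903362512720=311333643161390640; T_21,9=20×2503858755467550+12953636989943896=63030812099294896; T_21,10=20×381922055502195+2503858755467550=10142299865511450; T_21,11=20×46280647751910+381922055502195=1307535010540395
Read c(21,8) = 311333643161390640, c(21,9) = 63030812099294896, c(21,10) = 10142299865511450, c(21,11) = 1307535010540395.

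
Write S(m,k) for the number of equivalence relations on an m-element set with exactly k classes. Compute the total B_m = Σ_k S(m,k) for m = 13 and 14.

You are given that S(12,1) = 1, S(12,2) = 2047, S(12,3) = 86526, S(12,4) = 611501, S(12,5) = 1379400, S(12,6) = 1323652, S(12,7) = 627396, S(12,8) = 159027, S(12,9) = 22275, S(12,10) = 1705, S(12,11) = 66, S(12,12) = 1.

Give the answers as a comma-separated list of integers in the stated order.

27644437, 190899322

i=13: T(13,1)=0+1·1=1 | T(13,2)=1+2·2047=4095 | T(13,3)=2047+3·86526=261625 | T(13,4)=86526+4·611501=2532530 | T(13,5)=611501+5·1379400=7508501 | T(13,6)=1379400+6·1323652=9321312 | T(13,7)=1323652+7·627396=5715424 | T(13,8)=627396+8·159027=1899612 | T(13,9)=159027+9·22275=359502 | T(13,10)=22275+10·1705=39325 | T(13,11)=1705+11·66=2431 | T(13,12)=66+12·1=78 | T(13,13)=1+13·0=1
i=14: T(14,1)=0+1·1=1 | T(14,2)=1+2·4095=8191 | T(14,3)=4095+3·261625=788970 | T(14,4)=261625+4·2532530=10391745 | T(14,5)=2532530+5·7508501=40075035 | T(14,6)=7508501+6·9321312=63436373 | T(14,7)=9321312+7·5715424=49329280 | T(14,8)=5715424+8·1899612=20912320 | T(14,9)=1899612+9·359502=5135130 | T(14,10)=359502+10·39325=752752 | T(14,11)=39325+11·2431=66066 | T(14,12)=2431+12·78=3367 | T(14,13)=78+13·1=91 | T(14,14)=1+14·0=1
B_13 = ΣS(13,k) = 1+4095+261625+2532530+7508501+9321312+5715424+1899612+359502+39325+2431+78+1 = 27644437
B_14 = ΣS(14,k) = 1+8191+788970+10391745+40075035+63436373+49329280+20912320+5135130+752752+66066+3367+91+1 = 190899322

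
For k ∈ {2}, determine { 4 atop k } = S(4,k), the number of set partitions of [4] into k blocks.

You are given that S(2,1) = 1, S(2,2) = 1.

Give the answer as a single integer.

7

@3  (3,1):1·1+0→1, (3,2):1·2+1→3
@4  (4,2):3·2+1→7
Read S(4,2) = 7.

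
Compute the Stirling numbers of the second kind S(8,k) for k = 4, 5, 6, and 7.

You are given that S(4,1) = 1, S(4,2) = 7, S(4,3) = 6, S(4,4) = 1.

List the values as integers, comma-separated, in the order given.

row 5: T[5][1]=1·1+0=1  T[5][2]=2·7+1=15  T[5][3]=3·6+7=25  T[5][4]=4·1+6=10  T[5][5]=5·0+1=1
row 6: T[6][2]=2·15+1=31  T[6][3]=3·25+15=90  T[6][4]=4·10+25=65  T[6][5]=5·1+10=15  T[6][6]=6·0+1=1
row 7: T[7][3]=3·90+31=301  T[7][4]=4·65+90=350  T[7][5]=5·15+65=140  T[7][6]=6·1+15=21  T[7][7]=7·0+1=1
row 8: T[8][4]=4·350+301=1701  T[8][5]=5·140+350=1050  T[8][6]=6·21+140=266  T[8][7]=7·1+21=28
Read S(8,4) = 1701, S(8,5) = 1050, S(8,6) = 266, S(8,7) = 28.

1701, 1050, 266, 28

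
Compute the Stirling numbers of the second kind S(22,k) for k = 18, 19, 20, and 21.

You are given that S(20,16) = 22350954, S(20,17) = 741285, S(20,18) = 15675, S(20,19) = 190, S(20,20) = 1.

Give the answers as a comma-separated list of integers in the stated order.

row 21: T[21][17]=17·741285+22350954=34952799  T[21][18]=18·15675+741285=1023435  T[21][19]=19·190+15675=19285  T[21][20]=20·1+190=210  T[21][21]=21·0+1=1
row 22: T[22][18]=18·1023435+34952799=53374629  T[22][19]=19·19285+1023435=1389850  T[22][20]=20·210+19285=23485  T[22][21]=21·1+210=231
Read S(22,18) = 53374629, S(22,19) = 1389850, S(22,20) = 23485, S(22,21) = 231.

53374629, 1389850, 23485, 231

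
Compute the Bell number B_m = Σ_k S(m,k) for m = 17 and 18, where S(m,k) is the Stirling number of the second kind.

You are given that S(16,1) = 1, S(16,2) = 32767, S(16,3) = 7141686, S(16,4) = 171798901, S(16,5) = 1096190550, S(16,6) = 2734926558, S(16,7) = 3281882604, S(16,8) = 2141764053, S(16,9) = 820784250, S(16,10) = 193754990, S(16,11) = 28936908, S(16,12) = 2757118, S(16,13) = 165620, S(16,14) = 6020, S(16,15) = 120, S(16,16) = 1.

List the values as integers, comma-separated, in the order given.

82864869804, 682076806159

[17] T[17,1]:1*1+0=1 · T[17,2]:2*32767+1=65535 · T[17,3]:3*7141686+32767=21457825 · T[17,4]:4*171798901+7141686=694337290 · T[17,5]:5*1096190550+171798901=5652751651 · T[17,6]:6*2734926558+1096190550=17505749898 · T[17,7]:7*3281882604+2734926558=25708104786 · T[17,8]:8*2141764053+3281882604=20415995028 · T[17,9]:9*820784250+2141764053=9528822303 · T[17,10]:10*193754990+820784250=2758334150 · T[17,11]:11*28936908+193754990=512060978 · T[17,12]:12*2757118+28936908=62022324 · T[17,13]:13*165620+2757118=4910178 · T[17,14]:14*6020+165620=249900 · T[17,15]:15*120+6020=7820 · T[17,16]:16*1+120=136 · T[17,17]:17*0+1=1
[18] T[18,1]:1*1+0=1 · T[18,2]:2*65535+1=131071 · T[18,3]:3*21457825+65535=64439010 · T[18,4]:4*694337290+21457825=2798806985 · T[18,5]:5*5652751651+694337290=28958095545 · T[18,6]:6*17505749898+5652751651=110687251039 · T[18,7]:7*25708104786+17505749898=197462483400 · T[18,8]:8*20415995028+25708104786=189036065010 · T[18,9]:9*9528822303+20415995028=106175395755 · T[18,10]:10*2758334150+9528822303=37112163803 · T[18,11]:11*512060978+2758334150=8391004908 · T[18,12]:12*62022324+512060978=1256328866 · T[18,13]:13*4910178+62022324=125854638 · T[18,14]:14*249900+4910178=8408778 · T[18,15]:15*7820+249900=367200 · T[18,16]:16*136+7820=9996 · T[18,17]:17*1+136=153 · T[18,18]:18*0+1=1
B_17 = ΣS(17,k) = 1+65535+21457825+694337290+5652751651+17505749898+25708104786+20415995028+9528822303+2758334150+512060978+62022324+4910178+249900+7820+136+1 = 82864869804
B_18 = ΣS(18,k) = 1+131071+64439010+2798806985+28958095545+110687251039+197462483400+189036065010+106175395755+37112163803+8391004908+1256328866+125854638+8408778+367200+9996+153+1 = 682076806159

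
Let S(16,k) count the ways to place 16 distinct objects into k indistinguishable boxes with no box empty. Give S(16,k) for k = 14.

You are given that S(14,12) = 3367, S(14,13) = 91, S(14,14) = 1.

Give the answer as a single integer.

r15: T_15,13=13×91+3367=4550; T_15,14=14×1+91=105
r16: T_16,14=14×105+4550=6020
Read S(16,14) = 6020.

6020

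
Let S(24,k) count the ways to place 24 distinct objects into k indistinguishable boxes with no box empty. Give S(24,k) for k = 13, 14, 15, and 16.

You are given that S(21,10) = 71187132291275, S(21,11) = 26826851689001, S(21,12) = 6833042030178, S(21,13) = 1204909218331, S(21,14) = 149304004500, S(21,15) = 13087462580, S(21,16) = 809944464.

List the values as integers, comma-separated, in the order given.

6888836057922000, 1362091021641000, 195820242247080, 20677182465555

row 22: T[22][11]=11·26826851689001+71187132291275=366282500870286  T[22][12]=12·6833042030178+26826851689001=108823356051137  T[22][13]=13·1204909218331+6833042030178=22496861868481  T[22][14]=14·149304004500+1204909218331=3295165281331  T[22][15]=15·13087462580+149304004500=345615943200  T[22][16]=16·809944464+13087462580=26046574004
row 23: T[23][12]=12·108823356051137+366282500870286=1672162773483930  T[23][13]=13·22496861868481+108823356051137=401282560341390  T[23][14]=14·3295165281331+22496861868481=68629175807115  T[23][15]=15·345615943200+3295165281331=8479404429331  T[23][16]=16·26046574004+345615943200=762361127264
row 24: T[24][13]=13·401282560341390+1672162773483930=6888836057922000  T[24][14]=14·68629175807115+401282560341390=1362091021641000  T[24][15]=15·8479404429331+68629175807115=195820242247080  T[24][16]=16·762361127264+8479404429331=20677182465555
Read S(24,13) = 6888836057922000, S(24,14) = 1362091021641000, S(24,15) = 195820242247080, S(24,16) = 20677182465555.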